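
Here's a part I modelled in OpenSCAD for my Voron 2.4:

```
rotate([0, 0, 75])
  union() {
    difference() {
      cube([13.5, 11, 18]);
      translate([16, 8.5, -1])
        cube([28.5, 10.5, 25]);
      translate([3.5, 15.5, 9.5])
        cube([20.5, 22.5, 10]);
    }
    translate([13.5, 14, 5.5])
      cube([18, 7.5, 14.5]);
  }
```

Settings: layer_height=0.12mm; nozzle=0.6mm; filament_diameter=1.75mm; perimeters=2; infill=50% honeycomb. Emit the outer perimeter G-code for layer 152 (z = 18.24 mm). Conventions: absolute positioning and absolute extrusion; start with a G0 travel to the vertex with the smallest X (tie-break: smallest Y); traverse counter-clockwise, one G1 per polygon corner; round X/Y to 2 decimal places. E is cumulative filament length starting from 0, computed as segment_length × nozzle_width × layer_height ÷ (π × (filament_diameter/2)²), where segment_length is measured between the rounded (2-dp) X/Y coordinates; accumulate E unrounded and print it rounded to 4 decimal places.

G0 X-17.27 Y18.60 Z18.24
G1 X-10.03 Y16.66 E0.2244
G1 X-5.37 Y34.05 E0.7633
G1 X-12.61 Y35.99 E0.9877
G1 X-17.27 Y18.60 E1.5266

At z = 18.24 mm: the cube is not intersected at this z (z outside [0, 18]); the cube at (16, 8.5) (footprint 28.5×10.5) is included at this height; the cube at (3.5, 15.5) is present — its section is the full 20.5×22.5 rectangle; Subtracting the remaining from the first: the first operand is absent here, so nothing remains; the cube at (13.5, 14) is present — its section is the full 18×7.5 rectangle; Merging all regions: only the 18×7.5 cube at (13.5, 14) is present, so the union is just that shape — 1 connected region; (rotated 75° about Z; rotation is an isometry so areas/perimeters/island counts are preserved). The outline is a single polygon with 4 vertices. Extrusion per mm of travel: 0.6 × 0.12 / (π × 0.875²) = 0.029934. Accumulating E over each segment gives final E = 1.5266.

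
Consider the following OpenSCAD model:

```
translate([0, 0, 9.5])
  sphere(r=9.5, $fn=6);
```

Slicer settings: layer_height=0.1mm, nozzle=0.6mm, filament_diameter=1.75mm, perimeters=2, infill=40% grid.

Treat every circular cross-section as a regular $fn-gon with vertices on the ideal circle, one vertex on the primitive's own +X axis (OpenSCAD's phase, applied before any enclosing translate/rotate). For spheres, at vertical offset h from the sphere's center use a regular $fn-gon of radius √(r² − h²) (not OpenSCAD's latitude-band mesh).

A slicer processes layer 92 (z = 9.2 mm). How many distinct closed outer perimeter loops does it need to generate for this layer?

At z = 9.2 mm: the r=9.5 sphere contributes a regular 6-gon of circumradius √(9.5²−0.3²) = 9.495. The result has 1 disconnected region.

1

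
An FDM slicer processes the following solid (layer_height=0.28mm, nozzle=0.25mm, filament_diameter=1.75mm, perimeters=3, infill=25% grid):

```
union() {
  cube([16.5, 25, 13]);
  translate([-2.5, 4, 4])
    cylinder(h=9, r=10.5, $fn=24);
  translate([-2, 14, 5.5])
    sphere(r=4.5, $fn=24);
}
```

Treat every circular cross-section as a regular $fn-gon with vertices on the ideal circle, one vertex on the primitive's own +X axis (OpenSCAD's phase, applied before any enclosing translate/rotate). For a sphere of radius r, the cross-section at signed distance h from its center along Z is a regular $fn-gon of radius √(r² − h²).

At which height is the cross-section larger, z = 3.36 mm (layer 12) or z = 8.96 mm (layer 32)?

Layer 12 (z = 3.36): the cube is present — its section is the full 16.5×25 rectangle (area 412.50 mm²); the cylinder at (-2.5, 4) is absent (z outside [4, 13]); the r=4.5 sphere at (-2, 14) contributes a regular 24-gon of circumradius √(4.5²−2.14²) = 3.959 (area = (24/2)·3.959²·sin(360°/24) = 48.67 mm²); Merging all regions: the regions partially overlap — summed areas 461.17 mm² minus the doubly-counted overlap 9.30 mm² gives 451.87 mm² — area = 451.87 mm². So its area = 451.87 mm². Layer 32 (z = 8.96): the cube is present — its section is the full 16.5×25 rectangle (area 412.50 mm²); the r=10.5 cylinder at (-2.5, 4) gives a regular 24-gon of circumradius 10.5 (constant along its height) (area = (24/2)·10.500²·sin(360°/24) = 342.42 mm²); the r=4.5 sphere at (-2, 14) slices to a regular 24-gon of circumradius 2.877 (√(r²−h²) with h=3.46 from center) (area = (24/2)·2.877²·sin(360°/24) = 25.71 mm²); Merging all regions: the regions partially overlap — summed areas 780.63 mm² minus the doubly-counted overlap 106.20 mm² gives 674.43 mm² — area = 674.43 mm². So its area = 674.43 mm². Layer 32 is larger (674.43 vs 451.87 mm²).

layer 32 (z = 8.96 mm)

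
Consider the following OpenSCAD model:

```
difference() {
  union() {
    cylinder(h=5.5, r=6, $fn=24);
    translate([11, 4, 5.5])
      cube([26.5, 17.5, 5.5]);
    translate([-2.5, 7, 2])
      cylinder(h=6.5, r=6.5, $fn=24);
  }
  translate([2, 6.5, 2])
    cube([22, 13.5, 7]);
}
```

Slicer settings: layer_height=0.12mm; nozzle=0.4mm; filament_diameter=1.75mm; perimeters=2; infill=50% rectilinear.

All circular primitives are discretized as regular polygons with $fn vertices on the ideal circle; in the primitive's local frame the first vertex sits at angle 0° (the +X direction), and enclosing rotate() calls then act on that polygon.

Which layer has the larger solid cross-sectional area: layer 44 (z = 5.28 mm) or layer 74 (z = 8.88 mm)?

Layer 44 (z = 5.28): the r=6 cylinder gives a regular 24-gon of circumradius 6 (constant along its height) (area = (24/2)·6.000²·sin(360°/24) = 111.81 mm²); the cube at (11, 4) does not reach this height (z outside [5.5, 11]); the r=6.5 cylinder at (-2.5, 7) contributes a regular 24-gon of circumradius 6.5 (area = (24/2)·6.500²·sin(360°/24) = 131.22 mm²); Merging all regions: the regions partially overlap — summed areas 243.03 mm² minus the doubly-counted overlap 34.74 mm² gives 208.29 mm² — area = 208.29 mm²; the 22×13.5 cube at (2, 6.5) contributes its full rectangle (area 297.00 mm²); After the difference (first − rest): starting from the result so far (208.29 mm²), the 22×13.5 cube at (2, 6.5) partially overlaps it — only the 7.27 mm² overlap (of its 297.00 mm²) is removed, clipping the outline — area = 201.02 mm². So its area = 201.02 mm². Layer 74 (z = 8.88): the cylinder does not reach this height (z outside [0, 5.5]); the 26.5×17.5 cube at (11, 4) contributes its full rectangle (area 463.75 mm²); the cylinder at (-2.5, 7) is absent (z outside [2, 8.5]); Taking the union: only the 26.5×17.5 cube at (11, 4) is present, so the union is just that shape — area = 463.75 mm²; the cube at (2, 6.5) is present — its section is the full 22×13.5 rectangle (area 297.00 mm²); After the difference (first − rest): starting from the result so far (463.75 mm²), the 22×13.5 cube at (2, 6.5) partially overlaps it — only the 175.50 mm² overlap (of its 297.00 mm²) is removed, clipping the outline — area = 288.25 mm². So its area = 288.25 mm². Layer 74 is larger (288.25 vs 201.02 mm²).

layer 74 (z = 8.88 mm)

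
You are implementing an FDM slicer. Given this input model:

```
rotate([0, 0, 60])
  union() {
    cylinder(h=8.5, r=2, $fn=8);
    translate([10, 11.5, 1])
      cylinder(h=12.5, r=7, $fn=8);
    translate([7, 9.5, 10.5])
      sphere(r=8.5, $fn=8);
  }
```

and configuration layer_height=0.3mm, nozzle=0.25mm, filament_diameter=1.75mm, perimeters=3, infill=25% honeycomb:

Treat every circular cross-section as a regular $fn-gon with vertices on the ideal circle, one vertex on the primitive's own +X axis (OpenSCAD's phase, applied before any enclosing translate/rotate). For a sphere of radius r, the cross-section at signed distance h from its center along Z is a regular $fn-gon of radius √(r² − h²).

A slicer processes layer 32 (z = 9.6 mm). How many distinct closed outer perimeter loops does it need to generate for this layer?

At z = 9.6 mm: the cylinder does not reach this height (z outside [0, 8.5]); the r=7 cylinder at (10, 11.5) contributes a regular 8-gon of circumradius 7; the r=8.5 sphere at (7, 9.5) contributes a regular 8-gon of circumradius √(8.5²−0.9²) = 8.452; Merging all regions: the regions partially overlap (shared area 113.61 mm²), so overlapping operands fuse into one piece — 1 connected region; (rotated 60° about Z; rotation is an isometry so areas/perimeters/island counts are preserved). The result has 1 disconnected region.

1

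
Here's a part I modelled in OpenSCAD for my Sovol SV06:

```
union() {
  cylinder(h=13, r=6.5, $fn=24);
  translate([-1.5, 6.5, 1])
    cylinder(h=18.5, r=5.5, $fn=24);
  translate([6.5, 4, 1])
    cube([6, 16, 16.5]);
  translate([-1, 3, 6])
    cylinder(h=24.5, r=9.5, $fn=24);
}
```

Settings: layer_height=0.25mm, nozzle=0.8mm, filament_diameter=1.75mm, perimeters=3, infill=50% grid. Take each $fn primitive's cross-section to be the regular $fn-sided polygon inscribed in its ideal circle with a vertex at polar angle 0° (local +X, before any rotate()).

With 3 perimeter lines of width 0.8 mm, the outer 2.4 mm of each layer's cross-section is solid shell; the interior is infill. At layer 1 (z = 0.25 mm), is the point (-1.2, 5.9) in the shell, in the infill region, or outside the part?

At z = 0.25 mm: the cylinder: section is a regular 24-gon, circumradius r=6.5; the cylinder at (-1.5, 6.5) is absent (z outside [1, 19.5]); the cube at (6.5, 4) is absent (z outside [1, 17.5]); the cylinder at (-1, 3) does not reach this height (z outside [6, 30.5]); Merging all regions: only the r=6.5 cylinder is present, so the union is just that shape — 1 connected region. Overall, the cross-section is a single solid region. The nearest boundary edge runs (0.00, 6.50)→(-1.68, 6.28); distance from the point to it = 0.44 mm. The point is inside the cross-section, 0.44 mm from the nearest boundary — within the 2.4 mm shell band (3 × 0.8).

shell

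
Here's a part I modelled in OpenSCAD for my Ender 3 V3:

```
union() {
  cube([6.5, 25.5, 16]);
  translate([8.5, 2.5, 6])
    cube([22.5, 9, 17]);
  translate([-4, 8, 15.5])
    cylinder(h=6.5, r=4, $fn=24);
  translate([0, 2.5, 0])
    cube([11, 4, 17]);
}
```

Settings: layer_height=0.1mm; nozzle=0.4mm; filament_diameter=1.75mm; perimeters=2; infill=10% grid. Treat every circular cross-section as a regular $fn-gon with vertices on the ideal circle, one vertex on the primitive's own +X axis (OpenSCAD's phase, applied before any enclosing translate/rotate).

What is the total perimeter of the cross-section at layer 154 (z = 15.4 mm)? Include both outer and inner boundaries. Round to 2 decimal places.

At z = 15.4 mm: the 6.5×25.5 cube contributes its full rectangle (perimeter 64.00 mm); the cube at (8.5, 2.5) is present — its section is the full 22.5×9 rectangle (perimeter 63.00 mm); the cylinder at (-4, 8) is not intersected at this z (z outside [15.5, 22]); the 11×4 cube at (0, 2.5) contributes its full rectangle (perimeter 30.00 mm); Taking the union: the regions partially overlap (shared area 36.00 mm²), so the edge portions inside another operand are dropped and the merged outline is re-measured after clipping — boundary = 123.00 mm. Overall, the cross-section is a single solid region. Total boundary length (outer) = 123.00 mm.

123.00 mm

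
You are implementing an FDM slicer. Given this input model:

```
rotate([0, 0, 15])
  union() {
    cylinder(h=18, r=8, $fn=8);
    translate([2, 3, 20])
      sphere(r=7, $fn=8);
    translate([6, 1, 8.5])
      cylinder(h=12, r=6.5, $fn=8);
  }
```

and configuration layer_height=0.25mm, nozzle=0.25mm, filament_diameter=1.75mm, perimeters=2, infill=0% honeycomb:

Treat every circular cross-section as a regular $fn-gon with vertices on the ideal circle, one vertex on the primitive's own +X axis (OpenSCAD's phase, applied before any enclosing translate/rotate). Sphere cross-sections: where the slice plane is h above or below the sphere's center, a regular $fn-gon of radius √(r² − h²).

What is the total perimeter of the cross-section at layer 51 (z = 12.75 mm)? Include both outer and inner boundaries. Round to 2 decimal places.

57.54 mm

At z = 12.75 mm: the r=8 cylinder gives a regular 8-gon of circumradius 8 (constant along its height) (perimeter = 2·8·8.000·sin(180°/8) = 48.98 mm); the sphere at (2, 3) is absent (|z−center|=7.250 > r=7); the r=6.5 cylinder at (6, 1) contributes a regular 8-gon of circumradius 6.5 (perimeter = 2·8·6.500·sin(180°/8) = 39.80 mm); Combining (union): the regions partially overlap (shared area 66.83 mm²), so the edge portions inside another operand are dropped and the merged outline is re-measured after clipping — boundary = 57.54 mm; (whole slice rotated 15° about Z — lengths, areas and connectivity unchanged). Overall, the cross-section is a single solid region. Total boundary length (outer) = 57.54 mm.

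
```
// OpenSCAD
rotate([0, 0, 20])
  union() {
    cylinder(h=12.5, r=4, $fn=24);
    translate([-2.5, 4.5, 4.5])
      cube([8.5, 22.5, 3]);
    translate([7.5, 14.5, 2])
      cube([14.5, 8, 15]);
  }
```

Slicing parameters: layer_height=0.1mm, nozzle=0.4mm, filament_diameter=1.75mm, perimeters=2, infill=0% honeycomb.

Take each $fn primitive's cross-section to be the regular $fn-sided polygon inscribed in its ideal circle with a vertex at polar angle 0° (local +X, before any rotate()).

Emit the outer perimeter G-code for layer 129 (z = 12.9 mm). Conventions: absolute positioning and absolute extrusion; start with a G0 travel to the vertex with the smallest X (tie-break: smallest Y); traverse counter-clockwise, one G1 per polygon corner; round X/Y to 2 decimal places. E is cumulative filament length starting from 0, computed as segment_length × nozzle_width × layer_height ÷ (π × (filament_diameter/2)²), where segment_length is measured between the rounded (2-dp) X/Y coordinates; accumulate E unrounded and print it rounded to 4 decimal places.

G0 X-0.65 Y23.71 Z12.90
G1 X2.09 Y16.19 E0.1331
G1 X15.71 Y21.15 E0.3742
G1 X12.98 Y28.67 E0.5072
G1 X-0.65 Y23.71 E0.7484

At z = 12.9 mm: the cylinder is absent (z outside [0, 12.5]); the cube at (-2.5, 4.5) is not intersected at this z (z outside [4.5, 7.5]); the 14.5×8 cube at (7.5, 14.5) contributes its full rectangle; Merging all regions: only the 14.5×8 cube at (7.5, 14.5) is present, so the union is just that shape — 1 connected region; (rotated 20° about Z; rotation is an isometry so areas/perimeters/island counts are preserved). The outline is a single polygon with 4 vertices. Extrusion per mm of travel: 0.4 × 0.1 / (π × 0.875²) = 0.016630. Accumulating E over each segment gives final E = 0.7484.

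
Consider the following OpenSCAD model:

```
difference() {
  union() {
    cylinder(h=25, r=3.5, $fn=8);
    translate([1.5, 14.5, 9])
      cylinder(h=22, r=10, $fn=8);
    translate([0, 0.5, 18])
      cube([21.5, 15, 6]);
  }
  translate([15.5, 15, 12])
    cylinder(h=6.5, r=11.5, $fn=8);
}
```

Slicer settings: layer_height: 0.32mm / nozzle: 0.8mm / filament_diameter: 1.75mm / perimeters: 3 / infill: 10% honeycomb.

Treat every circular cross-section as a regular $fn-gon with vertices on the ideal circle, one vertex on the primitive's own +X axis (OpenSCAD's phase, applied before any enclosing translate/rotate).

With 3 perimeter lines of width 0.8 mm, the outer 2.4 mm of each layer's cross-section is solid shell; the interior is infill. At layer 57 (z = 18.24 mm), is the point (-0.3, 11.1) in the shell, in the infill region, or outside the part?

infill

At z = 18.24 mm: the cylinder: section is a regular 8-gon, circumradius r=3.5; the cylinder at (1.5, 14.5): section is a regular 8-gon, circumradius r=10; the 21.5×15 cube at (0, 0.5) contributes its full rectangle; Merging all regions: the regions partially overlap (shared area 103.50 mm²), so overlapping operands fuse into one piece — 1 connected region; the r=11.5 cylinder at (15.5, 15) gives a regular 8-gon of circumradius 11.5 (constant along its height); Subtracting the remaining from the first: starting from that combined region, the r=11.5 cylinder at (15.5, 15) partially overlaps it — only the 190.86 mm² overlap (of its 374.06 mm²) is removed, clipping the outline — 1 connected region. Overall, the cross-section is a single solid region. The nearest boundary edge runs (0.00, 5.12)→(-5.57, 7.43); distance from the point to it = 5.41 mm. The point is inside the cross-section and 5.41 mm from the nearest boundary — more than the 2.4 mm shell width (3 × 0.8), so it's in the infill interior.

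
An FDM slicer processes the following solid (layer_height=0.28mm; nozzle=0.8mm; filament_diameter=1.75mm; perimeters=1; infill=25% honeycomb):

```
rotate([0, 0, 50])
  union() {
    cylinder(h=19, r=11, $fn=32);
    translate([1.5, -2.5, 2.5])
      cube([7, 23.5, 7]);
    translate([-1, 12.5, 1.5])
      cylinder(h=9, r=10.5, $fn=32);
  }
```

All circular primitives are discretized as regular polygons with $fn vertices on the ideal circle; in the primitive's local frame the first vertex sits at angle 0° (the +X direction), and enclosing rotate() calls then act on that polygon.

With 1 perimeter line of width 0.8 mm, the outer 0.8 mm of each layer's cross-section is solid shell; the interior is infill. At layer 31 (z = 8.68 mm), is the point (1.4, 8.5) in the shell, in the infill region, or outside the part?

At z = 8.68 mm: the r=11 cylinder gives a regular 32-gon of circumradius 11 (constant along its height); the 7×23.5 cube at (1.5, -2.5) contributes its full rectangle; the r=10.5 cylinder at (-1, 12.5) gives a regular 32-gon of circumradius 10.5 (constant along its height); Combining (union): the regions partially overlap (shared area 266.69 mm²), so overlapping operands fuse into one piece — 1 connected region; (whole slice rotated 50° about Z — lengths, areas and connectivity unchanged). Overall, the cross-section is a single solid region. Undo the 50° rotation: the query point maps to (7.411, 4.391) in the un-rotated model frame. The nearest boundary edge runs (9.15, 6.11)→(10.16, 4.21); distance from the point to it = 2.34 mm. The point is inside the cross-section and 2.34 mm from the nearest boundary — more than the 0.8 mm shell width (1 × 0.8), so it's in the infill interior.

infill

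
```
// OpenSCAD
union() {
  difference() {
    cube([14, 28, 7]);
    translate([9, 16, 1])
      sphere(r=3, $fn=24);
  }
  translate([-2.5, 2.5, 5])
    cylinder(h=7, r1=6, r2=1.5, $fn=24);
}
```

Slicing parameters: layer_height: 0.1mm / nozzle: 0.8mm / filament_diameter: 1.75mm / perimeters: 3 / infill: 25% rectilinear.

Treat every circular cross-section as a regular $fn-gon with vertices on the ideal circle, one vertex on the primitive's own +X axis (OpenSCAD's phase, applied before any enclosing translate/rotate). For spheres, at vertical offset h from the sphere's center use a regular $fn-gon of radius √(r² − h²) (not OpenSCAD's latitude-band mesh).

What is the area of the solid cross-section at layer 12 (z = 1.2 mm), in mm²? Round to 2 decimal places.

At z = 1.2 mm: the cube is present — its section is the full 14×28 rectangle (area 392.00 mm²); the r=3 sphere at (9, 16) contributes a regular 24-gon of circumradius √(3²−0.2²) = 2.993 (area = (24/2)·2.993²·sin(360°/24) = 27.83 mm²); After the difference (first − rest): starting from the 14×28 cube (392.00 mm²), the r=3 sphere at (9, 16) lies wholly inside it (removes its full 27.83 mm² and its 18.75 mm outline becomes a hole wall) — area = 364.17 mm²; the cone at (-2.5, 2.5) does not reach this height (z outside [5, 12]); Merging all regions: only that combined region is present, so the union is just that shape — area = 364.17 mm². Overall, the cross-section is one region with 1 hole. Net area = 364.17 mm².

364.17 mm²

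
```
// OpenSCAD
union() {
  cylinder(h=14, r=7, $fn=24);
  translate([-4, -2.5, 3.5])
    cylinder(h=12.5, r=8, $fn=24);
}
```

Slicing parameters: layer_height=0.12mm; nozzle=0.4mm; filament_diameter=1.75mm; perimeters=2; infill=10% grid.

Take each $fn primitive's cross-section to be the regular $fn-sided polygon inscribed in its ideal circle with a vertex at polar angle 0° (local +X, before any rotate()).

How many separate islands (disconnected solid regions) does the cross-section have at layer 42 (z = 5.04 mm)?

At z = 5.04 mm: the r=7 cylinder gives a regular 24-gon of circumradius 7 (constant along its height); the r=8 cylinder at (-4, -2.5) gives a regular 24-gon of circumradius 8 (constant along its height); Merging all regions: the regions partially overlap (shared area 104.67 mm²), so overlapping operands fuse into one piece — 1 connected region. Overall, the cross-section is a single solid region. Island count = 1.

1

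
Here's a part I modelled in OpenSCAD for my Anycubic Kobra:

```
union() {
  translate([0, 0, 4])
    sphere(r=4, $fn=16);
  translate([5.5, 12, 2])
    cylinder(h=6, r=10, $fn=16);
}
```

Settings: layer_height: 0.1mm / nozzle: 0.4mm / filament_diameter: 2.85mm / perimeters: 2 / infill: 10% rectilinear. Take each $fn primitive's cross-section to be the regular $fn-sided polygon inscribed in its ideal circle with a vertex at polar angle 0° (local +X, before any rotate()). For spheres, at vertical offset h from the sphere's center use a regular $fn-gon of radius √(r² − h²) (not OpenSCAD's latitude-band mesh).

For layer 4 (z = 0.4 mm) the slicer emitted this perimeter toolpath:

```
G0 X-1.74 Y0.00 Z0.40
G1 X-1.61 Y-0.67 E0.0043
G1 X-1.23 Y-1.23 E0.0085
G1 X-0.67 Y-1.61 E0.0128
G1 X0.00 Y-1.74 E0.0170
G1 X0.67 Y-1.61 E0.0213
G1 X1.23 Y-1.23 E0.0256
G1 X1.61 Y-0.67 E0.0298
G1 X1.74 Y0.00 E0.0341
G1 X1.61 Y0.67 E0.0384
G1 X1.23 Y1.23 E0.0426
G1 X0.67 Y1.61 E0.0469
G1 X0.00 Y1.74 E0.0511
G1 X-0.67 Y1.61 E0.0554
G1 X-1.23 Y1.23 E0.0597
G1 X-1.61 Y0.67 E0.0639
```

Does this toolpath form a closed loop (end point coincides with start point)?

no

Start point (G0): (-1.74, 0.00). End point (last G1): the path does not return to the start — open.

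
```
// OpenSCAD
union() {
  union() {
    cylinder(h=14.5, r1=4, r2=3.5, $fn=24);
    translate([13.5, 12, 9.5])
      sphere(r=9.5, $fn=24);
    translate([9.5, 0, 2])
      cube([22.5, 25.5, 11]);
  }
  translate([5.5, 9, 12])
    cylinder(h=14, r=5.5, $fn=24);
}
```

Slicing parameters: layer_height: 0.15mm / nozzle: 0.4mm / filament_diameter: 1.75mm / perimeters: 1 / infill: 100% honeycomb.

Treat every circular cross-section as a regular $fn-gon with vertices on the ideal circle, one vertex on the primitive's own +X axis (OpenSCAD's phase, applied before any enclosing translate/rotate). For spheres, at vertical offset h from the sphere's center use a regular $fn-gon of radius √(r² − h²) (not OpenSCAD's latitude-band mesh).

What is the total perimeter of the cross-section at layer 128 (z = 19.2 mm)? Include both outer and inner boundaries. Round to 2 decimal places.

34.46 mm

At z = 19.2 mm: the cone does not reach this height (z outside [0, 14.5]); the sphere at (13.5, 12) is absent (|z−center|=9.700 > r=9.5); the cube at (9.5, 0) is not intersected at this z (z outside [2, 13]); Taking the union: nothing is present at this height; the cylinder at (5.5, 9): section is a regular 24-gon, circumradius r=5.5 (perimeter = 2·24·5.500·sin(180°/24) = 34.46 mm); Combining (union): only the r=5.5 cylinder at (5.5, 9) is present, so the union is just that shape — boundary = 34.46 mm. Overall, the cross-section is a single solid region. Total boundary length (outer) = 34.46 mm.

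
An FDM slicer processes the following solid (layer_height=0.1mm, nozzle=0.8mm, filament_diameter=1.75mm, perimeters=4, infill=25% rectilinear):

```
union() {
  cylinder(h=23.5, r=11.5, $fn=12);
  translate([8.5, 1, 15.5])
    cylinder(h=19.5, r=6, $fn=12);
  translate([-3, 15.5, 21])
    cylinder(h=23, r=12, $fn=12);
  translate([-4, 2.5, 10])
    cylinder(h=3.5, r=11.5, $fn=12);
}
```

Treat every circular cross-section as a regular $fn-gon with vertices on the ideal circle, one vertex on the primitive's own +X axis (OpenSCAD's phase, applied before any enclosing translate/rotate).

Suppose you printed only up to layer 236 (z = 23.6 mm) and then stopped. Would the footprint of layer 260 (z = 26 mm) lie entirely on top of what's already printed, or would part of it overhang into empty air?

entirely on top

Compare the two slices. At z = 23.6: the cylinder does not reach this height (z outside [0, 23.5]); the cylinder at (8.5, 1): section is a regular 12-gon, circumradius r=6 (area = (12/2)·6.000²·sin(360°/12) = 108.00 mm²); the r=12 cylinder at (-3, 15.5) contributes a regular 12-gon of circumradius 12 (area = (12/2)·12.000²·sin(360°/12) = 432.00 mm²); the cylinder at (-4, 2.5) is not intersected at this z (z outside [10, 13.5]); Combining (union): the 2 present regions are separate (no shared area or edge), so areas and boundary lengths simply add and each stays a separate island — area = 540.00 mm². At z = 26: the cylinder is absent (z outside [0, 23.5]); the cylinder at (8.5, 1): section is a regular 12-gon, circumradius r=6 (area = (12/2)·6.000²·sin(360°/12) = 108.00 mm²); the r=12 cylinder at (-3, 15.5) gives a regular 12-gon of circumradius 12 (constant along its height) (area = (12/2)·12.000²·sin(360°/12) = 432.00 mm²); the cylinder at (-4, 2.5) does not reach this height (z outside [10, 13.5]); Taking the union: the 2 present regions are separate (no shared area or edge), so areas and boundary lengths simply add and each stays a separate island — area = 540.00 mm². Checking containment: the cross-section at z = 26 is a subset of the cross-section at z = 23.6.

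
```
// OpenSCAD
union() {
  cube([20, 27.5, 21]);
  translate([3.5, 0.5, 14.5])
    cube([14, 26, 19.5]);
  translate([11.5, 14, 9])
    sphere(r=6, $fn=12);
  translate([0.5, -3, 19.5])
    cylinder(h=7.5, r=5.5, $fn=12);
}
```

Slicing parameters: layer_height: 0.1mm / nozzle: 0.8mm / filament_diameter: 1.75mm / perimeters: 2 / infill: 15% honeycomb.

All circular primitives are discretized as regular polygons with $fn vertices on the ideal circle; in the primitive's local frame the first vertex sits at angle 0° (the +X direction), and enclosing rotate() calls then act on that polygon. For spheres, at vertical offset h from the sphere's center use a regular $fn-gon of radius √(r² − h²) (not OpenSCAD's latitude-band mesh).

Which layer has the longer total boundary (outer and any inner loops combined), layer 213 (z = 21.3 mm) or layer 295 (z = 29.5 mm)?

Layer 213 (z = 21.3): the cube is absent (z outside [0, 21]); the cube at (3.5, 0.5) (footprint 14×26) is included at this height (perimeter 80.00 mm); the sphere at (11.5, 14) is not intersected at this z (|z−center|=12.300 > r=6); the r=5.5 cylinder at (0.5, -3) contributes a regular 12-gon of circumradius 5.5 (perimeter = 2·12·5.500·sin(180°/12) = 34.16 mm); Merging all regions: the regions partially overlap (shared area 0.51 mm²), so the edge portions inside another operand are dropped and the merged outline is re-measured after clipping — boundary = 110.71 mm. So its perimeter = 110.71 mm. Layer 295 (z = 29.5): the cube is not intersected at this z (z outside [0, 21]); the cube at (3.5, 0.5) (footprint 14×26) is included at this height (perimeter 80.00 mm); the sphere at (11.5, 14) is not intersected at this z (|z−center|=20.500 > r=6); the cylinder at (0.5, -3) is absent (z outside [19.5, 27]); Combining (union): only the 14×26 cube at (3.5, 0.5) is present, so the union is just that shape — boundary = 80.00 mm. So its perimeter = 80.00 mm. Layer 213 is larger (110.71 vs 80.00 mm).

layer 213 (z = 21.3 mm)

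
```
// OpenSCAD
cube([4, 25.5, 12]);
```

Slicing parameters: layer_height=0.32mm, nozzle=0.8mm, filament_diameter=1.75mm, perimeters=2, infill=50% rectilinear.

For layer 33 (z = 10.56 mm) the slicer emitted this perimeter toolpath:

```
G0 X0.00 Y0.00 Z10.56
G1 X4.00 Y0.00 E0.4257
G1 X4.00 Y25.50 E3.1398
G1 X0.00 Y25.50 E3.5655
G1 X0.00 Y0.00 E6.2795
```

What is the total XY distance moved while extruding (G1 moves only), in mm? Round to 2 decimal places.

59.00 mm

Sum the Euclidean lengths of each G1 segment: total = 59.00 mm.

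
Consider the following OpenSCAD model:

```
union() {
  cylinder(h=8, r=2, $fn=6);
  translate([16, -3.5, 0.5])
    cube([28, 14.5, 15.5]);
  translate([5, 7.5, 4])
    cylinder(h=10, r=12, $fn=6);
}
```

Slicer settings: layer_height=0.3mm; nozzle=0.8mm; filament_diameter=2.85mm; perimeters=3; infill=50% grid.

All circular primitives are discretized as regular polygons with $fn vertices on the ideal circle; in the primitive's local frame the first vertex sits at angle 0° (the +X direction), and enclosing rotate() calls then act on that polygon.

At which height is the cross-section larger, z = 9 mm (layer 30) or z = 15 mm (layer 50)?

Layer 30 (z = 9): the cylinder is absent (z outside [0, 8]); the cube at (16, -3.5) is present — its section is the full 28×14.5 rectangle (area 406.00 mm²); the cylinder at (5, 7.5): section is a regular 6-gon, circumradius r=12 (area = (6/2)·12.000²·sin(360°/6) = 374.12 mm²); Taking the union: the regions partially overlap — summed areas 780.12 mm² minus the doubly-counted overlap 1.73 mm² gives 778.39 mm² — area = 778.39 mm². So its area = 778.39 mm². Layer 50 (z = 15): the cylinder is absent (z outside [0, 8]); the cube at (16, -3.5) (footprint 28×14.5) is included at this height (area 406.00 mm²); the cylinder at (5, 7.5) is absent (z outside [4, 14]); Merging all regions: only the 28×14.5 cube at (16, -3.5) is present, so the union is just that shape — area = 406.00 mm². So its area = 406.00 mm². Layer 30 is larger (778.39 vs 406.00 mm²).

layer 30 (z = 9 mm)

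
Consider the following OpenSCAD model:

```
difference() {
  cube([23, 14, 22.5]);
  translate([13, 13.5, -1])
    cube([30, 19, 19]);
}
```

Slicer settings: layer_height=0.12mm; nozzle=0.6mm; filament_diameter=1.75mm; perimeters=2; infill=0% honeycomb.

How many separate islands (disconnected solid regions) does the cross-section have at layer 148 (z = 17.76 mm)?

At z = 17.76 mm: the cube is present — its section is the full 23×14 rectangle; the cube at (13, 13.5) is present — its section is the full 30×19 rectangle; After the difference (first − rest): starting from the 23×14 cube, the 30×19 cube at (13, 13.5) partially overlaps it — only the 5.00 mm² overlap (of its 570.00 mm²) is removed, clipping the outline — 1 connected region. Overall, the cross-section is a single solid region. Island count = 1.

1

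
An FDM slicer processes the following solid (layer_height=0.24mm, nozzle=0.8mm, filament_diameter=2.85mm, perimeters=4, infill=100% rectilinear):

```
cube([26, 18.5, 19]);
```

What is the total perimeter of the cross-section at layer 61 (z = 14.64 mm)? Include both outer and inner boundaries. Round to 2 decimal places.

89.00 mm

At z = 14.64 mm: the cube is present — its section is the full 26×18.5 rectangle (perimeter 89.00 mm). Overall, the cross-section is a single solid region. Total boundary length (outer) = 89.00 mm.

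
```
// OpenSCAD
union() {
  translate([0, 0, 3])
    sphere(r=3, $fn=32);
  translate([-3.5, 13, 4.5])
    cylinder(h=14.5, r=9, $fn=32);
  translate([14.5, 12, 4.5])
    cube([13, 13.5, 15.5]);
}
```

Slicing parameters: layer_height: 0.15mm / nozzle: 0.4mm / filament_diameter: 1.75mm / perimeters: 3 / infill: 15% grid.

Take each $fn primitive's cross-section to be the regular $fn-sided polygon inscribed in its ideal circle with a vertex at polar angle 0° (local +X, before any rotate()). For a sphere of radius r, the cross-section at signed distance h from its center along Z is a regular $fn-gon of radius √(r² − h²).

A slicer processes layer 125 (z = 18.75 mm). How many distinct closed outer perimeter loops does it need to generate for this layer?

2

At z = 18.75 mm: the sphere does not reach this height (|z−center|=15.750 > r=3); the r=9 cylinder at (-3.5, 13) contributes a regular 32-gon of circumradius 9; the cube at (14.5, 12) is present — its section is the full 13×13.5 rectangle; Merging all regions: the 2 present regions are separate (no shared area or edge), so areas and boundary lengths simply add and each stays a separate island — 2 connected regions. The result has 2 disconnected regions.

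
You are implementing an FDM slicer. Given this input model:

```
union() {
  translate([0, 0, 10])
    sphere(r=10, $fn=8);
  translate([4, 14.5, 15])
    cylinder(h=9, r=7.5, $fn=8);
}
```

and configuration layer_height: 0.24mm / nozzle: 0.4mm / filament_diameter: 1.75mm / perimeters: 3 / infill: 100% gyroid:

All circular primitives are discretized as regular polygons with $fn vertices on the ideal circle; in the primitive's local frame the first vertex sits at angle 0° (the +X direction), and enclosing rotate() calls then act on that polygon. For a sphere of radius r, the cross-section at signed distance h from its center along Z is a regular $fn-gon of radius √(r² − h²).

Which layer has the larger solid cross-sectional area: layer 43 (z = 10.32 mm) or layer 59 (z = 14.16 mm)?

Layer 43 (z = 10.32): the r=10 sphere contributes a regular 8-gon of circumradius √(10²−0.32²) = 9.995 (area = (8/2)·9.995²·sin(360°/8) = 282.55 mm²); the cylinder at (4, 14.5) is absent (z outside [15, 24]); Merging all regions: only the r=10 sphere is present, so the union is just that shape — area = 282.55 mm². So its area = 282.55 mm². Layer 59 (z = 14.16): the r=10 sphere contributes a regular 8-gon of circumradius √(10²−4.16²) = 9.094 (area = (8/2)·9.094²·sin(360°/8) = 233.90 mm²); the cylinder at (4, 14.5) is not intersected at this z (z outside [15, 24]); Taking the union: only the r=10 sphere is present, so the union is just that shape — area = 233.90 mm². So its area = 233.90 mm². Layer 43 is larger (282.55 vs 233.90 mm²).

layer 43 (z = 10.32 mm)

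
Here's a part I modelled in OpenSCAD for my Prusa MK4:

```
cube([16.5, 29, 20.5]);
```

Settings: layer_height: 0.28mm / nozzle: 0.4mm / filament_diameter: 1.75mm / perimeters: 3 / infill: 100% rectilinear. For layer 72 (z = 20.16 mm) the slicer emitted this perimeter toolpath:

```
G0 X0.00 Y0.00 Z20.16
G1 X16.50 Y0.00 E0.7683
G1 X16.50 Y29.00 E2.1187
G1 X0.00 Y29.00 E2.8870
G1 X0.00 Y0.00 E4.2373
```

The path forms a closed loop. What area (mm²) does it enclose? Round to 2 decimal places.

Apply the shoelace formula to the sequence of (X, Y) vertices; enclosed area = 478.50 mm².

478.50 mm²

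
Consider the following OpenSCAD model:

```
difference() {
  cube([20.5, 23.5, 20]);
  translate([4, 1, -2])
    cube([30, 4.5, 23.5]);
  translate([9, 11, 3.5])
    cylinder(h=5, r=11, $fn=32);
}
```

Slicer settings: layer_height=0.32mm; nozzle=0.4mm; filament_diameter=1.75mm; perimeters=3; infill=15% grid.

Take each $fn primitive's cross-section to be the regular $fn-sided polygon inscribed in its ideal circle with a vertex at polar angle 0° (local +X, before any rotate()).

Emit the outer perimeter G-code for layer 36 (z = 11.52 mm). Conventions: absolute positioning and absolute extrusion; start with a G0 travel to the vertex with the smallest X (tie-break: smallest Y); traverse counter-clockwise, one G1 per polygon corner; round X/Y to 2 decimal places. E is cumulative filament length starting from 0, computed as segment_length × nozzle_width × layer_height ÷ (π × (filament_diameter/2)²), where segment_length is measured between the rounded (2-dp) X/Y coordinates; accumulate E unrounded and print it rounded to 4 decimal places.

At z = 11.52 mm: the cube is present — its section is the full 20.5×23.5 rectangle; the cube at (4, 1) is present — its section is the full 30×4.5 rectangle; the cylinder at (9, 11) is not intersected at this z (z outside [3.5, 8.5]); Subtracting the remaining from the first: starting from the 20.5×23.5 cube, the 30×4.5 cube at (4, 1) partially overlaps it — only the 74.25 mm² overlap (of its 135.00 mm²) is removed, clipping the outline — 1 connected region. The outline is a single polygon with 8 vertices. Extrusion per mm of travel: 0.4 × 0.32 / (π × 0.875²) = 0.053216. Accumulating E over each segment gives final E = 6.4392.

G0 X0.00 Y0.00 Z11.52
G1 X20.50 Y0.00 E1.0909
G1 X20.50 Y1.00 E1.1441
G1 X4.00 Y1.00 E2.0222
G1 X4.00 Y5.50 E2.2617
G1 X20.50 Y5.50 E3.1398
G1 X20.50 Y23.50 E4.0976
G1 X0.00 Y23.50 E5.1886
G1 X0.00 Y0.00 E6.4392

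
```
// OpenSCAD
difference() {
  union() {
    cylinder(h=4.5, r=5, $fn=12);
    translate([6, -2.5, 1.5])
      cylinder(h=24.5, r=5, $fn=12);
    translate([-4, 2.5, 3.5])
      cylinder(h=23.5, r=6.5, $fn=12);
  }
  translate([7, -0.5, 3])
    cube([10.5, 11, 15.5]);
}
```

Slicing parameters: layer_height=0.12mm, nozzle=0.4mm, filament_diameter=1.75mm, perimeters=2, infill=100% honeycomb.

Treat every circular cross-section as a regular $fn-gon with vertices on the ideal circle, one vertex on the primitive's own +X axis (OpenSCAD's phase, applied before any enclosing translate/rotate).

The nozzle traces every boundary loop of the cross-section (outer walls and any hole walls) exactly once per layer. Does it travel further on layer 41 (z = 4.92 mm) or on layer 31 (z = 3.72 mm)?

Layer 41 (z = 4.92): the cylinder is not intersected at this z (z outside [0, 4.5]); the r=5 cylinder at (6, -2.5) contributes a regular 12-gon of circumradius 5 (perimeter = 2·12·5.000·sin(180°/12) = 31.06 mm); the r=6.5 cylinder at (-4, 2.5) contributes a regular 12-gon of circumradius 6.5 (perimeter = 2·12·6.500·sin(180°/12) = 40.38 mm); Combining (union): the regions partially overlap (shared area 0.16 mm²), so the edge portions inside another operand are dropped and the merged outline is re-measured after clipping — boundary = 68.81 mm; the cube at (7, -0.5) (footprint 10.5×11) is included at this height (perimeter 43.00 mm); Taking the first minus the rest: starting from the result so far, the 10.5×11 cube at (7, -0.5) partially overlaps it — only the 6.42 mm² overlap (of its 115.50 mm²) is removed, clipping the outline — boundary = 70.35 mm. So its perimeter = 70.35 mm. Layer 31 (z = 3.72): the cylinder: section is a regular 12-gon, circumradius r=5 (perimeter = 2·12·5.000·sin(180°/12) = 31.06 mm); the r=5 cylinder at (6, -2.5) gives a regular 12-gon of circumradius 5 (constant along its height) (perimeter = 2·12·5.000·sin(180°/12) = 31.06 mm); the r=6.5 cylinder at (-4, 2.5) gives a regular 12-gon of circumradius 6.5 (constant along its height) (perimeter = 2·12·6.500·sin(180°/12) = 40.38 mm); Taking the union: the regions partially overlap (shared area 63.07 mm²), so the edge portions inside another operand are dropped and the merged outline is re-measured after clipping — boundary = 60.53 mm; the cube at (7, -0.5) (footprint 10.5×11) is included at this height (perimeter 43.00 mm); After the difference (first − rest): starting from that combined region, the 10.5×11 cube at (7, -0.5) partially overlaps it — only the 6.42 mm² overlap (of its 115.50 mm²) is removed, clipping the outline — boundary = 62.07 mm. So its perimeter = 62.07 mm. Layer 41 is larger (70.35 vs 62.07 mm).

layer 41 (z = 4.92 mm)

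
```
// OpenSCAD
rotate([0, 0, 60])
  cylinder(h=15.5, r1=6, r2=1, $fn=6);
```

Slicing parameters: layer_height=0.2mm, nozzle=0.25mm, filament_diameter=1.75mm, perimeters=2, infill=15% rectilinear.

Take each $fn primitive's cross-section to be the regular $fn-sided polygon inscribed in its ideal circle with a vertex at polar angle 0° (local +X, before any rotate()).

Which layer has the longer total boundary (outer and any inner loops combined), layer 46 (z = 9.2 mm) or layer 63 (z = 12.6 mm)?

Layer 46 (z = 9.2): the cone (r1=6→r2=1) has section circumradius 3.032 here — a regular 6-gon (perimeter = 2·6·3.032·sin(180°/6) = 18.19 mm); (rotated 60° about Z; rotation is an isometry so areas/perimeters/island counts are preserved). So its perimeter = 18.19 mm. Layer 63 (z = 12.6): the cone: at t=0.813 of its height the radius interpolates to r₁+(r₂−r₁)t = 1.935, giving a regular 6-gon of that circumradius (perimeter = 2·6·1.935·sin(180°/6) = 11.61 mm); (rotated 60° about Z; rotation is an isometry so areas/perimeters/island counts are preserved). So its perimeter = 11.61 mm. Layer 46 is larger (18.19 vs 11.61 mm).

layer 46 (z = 9.2 mm)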